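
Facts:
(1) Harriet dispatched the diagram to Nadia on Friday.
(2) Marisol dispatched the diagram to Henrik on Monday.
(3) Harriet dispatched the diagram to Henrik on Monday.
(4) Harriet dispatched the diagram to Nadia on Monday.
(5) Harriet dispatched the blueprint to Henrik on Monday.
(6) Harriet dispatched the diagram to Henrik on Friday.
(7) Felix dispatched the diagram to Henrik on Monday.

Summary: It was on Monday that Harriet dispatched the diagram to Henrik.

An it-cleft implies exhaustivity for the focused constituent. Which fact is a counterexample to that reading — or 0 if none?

6

Focus of the cleft: "on Monday" (the setting). Presupposed background: Harriet as agent and the diagram as thing and Henrik as recipient.
Exhaustivity: on Monday is the only setting satisfying that background.
Fact (6) shares the background but with setting = on Friday; exhaustivity is violated.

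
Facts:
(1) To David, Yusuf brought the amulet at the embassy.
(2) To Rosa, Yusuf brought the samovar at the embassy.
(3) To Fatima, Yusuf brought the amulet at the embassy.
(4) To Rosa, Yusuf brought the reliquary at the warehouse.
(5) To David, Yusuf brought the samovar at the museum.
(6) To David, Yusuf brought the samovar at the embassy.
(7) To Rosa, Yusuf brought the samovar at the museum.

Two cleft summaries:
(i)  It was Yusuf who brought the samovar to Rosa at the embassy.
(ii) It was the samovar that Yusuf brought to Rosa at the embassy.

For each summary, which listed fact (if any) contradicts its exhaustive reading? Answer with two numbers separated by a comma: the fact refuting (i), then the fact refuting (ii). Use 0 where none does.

Summary (i) focuses "Yusuf" (the agent); background thing = the samovar, recipient = Rosa, setting = at the embassy. No fact matches that background with a different agent, so 0.
Summary (ii) focuses "the samovar" (the thing); background agent = Yusuf, recipient = Rosa, setting = at the embassy. No fact matches that background with a different thing, so 0.

0, 0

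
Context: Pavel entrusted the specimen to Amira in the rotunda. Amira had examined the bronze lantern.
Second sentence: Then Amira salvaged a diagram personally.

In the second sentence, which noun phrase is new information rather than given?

"Amira" in the second sentence is given — already mentioned in the context.
"a diagram" has no antecedent in the context; it is discourse-new (the indefinite article also signals a new referent).

a diagram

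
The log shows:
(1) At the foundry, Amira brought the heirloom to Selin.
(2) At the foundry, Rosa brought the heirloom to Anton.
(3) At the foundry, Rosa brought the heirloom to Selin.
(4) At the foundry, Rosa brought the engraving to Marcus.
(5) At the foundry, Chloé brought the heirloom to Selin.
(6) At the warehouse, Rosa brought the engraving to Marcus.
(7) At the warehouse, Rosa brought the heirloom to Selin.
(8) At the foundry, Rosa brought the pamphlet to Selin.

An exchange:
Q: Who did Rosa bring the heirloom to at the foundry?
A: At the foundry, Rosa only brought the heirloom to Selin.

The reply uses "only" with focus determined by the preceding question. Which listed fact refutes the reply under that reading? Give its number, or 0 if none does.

The question "Who did ... to ...?" targets the recipient, so in the reply the focus falls on "Selin".
"Only" then excludes alternative recipients while the background — agent = Rosa, thing = the heirloom, setting = at the foundry — is held fixed.
Fact (2) keeps agent = Rosa, thing = the heirloom, setting = at the foundry but has recipient = Anton; that refutes the reply.
(Fact (7) would refute a reading with focus on the setting — but that is not what the question asks.)

2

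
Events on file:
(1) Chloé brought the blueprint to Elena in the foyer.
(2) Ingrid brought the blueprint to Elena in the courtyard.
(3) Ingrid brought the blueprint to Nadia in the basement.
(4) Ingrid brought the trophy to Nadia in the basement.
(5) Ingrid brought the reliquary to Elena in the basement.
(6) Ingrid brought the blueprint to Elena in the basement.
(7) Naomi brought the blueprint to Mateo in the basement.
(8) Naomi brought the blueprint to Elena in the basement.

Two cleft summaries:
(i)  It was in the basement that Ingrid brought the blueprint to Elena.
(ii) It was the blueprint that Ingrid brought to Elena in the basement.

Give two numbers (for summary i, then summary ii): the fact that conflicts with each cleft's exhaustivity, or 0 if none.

Summary (i) focuses "in the basement" (the setting); background same agent, thing, recipient (Ingrid / the blueprint / Elena). Fact (2) matches that background with setting = in the courtyard — refutes (i).
Summary (ii) focuses "the blueprint" (the thing); background same agent, recipient, setting (Ingrid / Elena / in the basement). Fact (5) matches that background with thing = the reliquary — refutes (ii).

2, 5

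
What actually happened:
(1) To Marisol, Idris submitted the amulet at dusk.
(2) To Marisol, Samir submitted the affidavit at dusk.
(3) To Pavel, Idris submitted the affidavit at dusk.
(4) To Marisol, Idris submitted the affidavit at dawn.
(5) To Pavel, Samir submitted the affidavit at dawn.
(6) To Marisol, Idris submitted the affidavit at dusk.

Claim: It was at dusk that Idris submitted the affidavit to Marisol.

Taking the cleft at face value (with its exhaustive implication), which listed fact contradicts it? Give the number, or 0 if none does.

Focus of the cleft: "at dusk" (the setting). Presupposed background: agent = Idris, thing = the affidavit, recipient = Marisol.
The exhaustive reading says no other setting fits that background.
Fact (4) shares the background but with setting = at dawn; exhaustivity is violated.

4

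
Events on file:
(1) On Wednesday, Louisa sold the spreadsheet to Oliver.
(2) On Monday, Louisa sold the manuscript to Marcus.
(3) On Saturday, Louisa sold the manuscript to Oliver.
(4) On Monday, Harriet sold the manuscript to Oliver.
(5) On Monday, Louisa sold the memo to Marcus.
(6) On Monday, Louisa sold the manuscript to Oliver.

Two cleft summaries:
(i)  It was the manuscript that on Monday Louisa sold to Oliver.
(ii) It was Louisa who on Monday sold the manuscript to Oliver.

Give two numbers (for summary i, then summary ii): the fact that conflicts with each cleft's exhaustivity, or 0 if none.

Summary (i) focuses "the manuscript" (the thing); background same agent, recipient, setting (Louisa / Oliver / on Monday). No fact matches that background with a different thing, so 0.
Summary (ii) focuses "Louisa" (the agent); background same thing, recipient, setting (the manuscript / Oliver / on Monday). Fact (4) matches that background with agent = Harriet — refutes (ii).

0, 4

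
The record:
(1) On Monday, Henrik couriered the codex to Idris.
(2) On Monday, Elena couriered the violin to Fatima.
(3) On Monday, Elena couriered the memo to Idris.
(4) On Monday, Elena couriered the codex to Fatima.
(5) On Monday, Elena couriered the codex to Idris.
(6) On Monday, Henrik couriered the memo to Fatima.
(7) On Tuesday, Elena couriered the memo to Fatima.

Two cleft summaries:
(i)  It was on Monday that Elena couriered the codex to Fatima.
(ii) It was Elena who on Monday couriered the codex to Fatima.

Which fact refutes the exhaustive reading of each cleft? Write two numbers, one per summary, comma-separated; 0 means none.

(i): focus "on Monday". No fact shares agent = Elena, thing = the codex, recipient = Fatima with a different setting. 0.
(ii): focus "Elena". No fact shares thing = the codex, recipient = Fatima, setting = on Monday with a different agent. 0.

0, 0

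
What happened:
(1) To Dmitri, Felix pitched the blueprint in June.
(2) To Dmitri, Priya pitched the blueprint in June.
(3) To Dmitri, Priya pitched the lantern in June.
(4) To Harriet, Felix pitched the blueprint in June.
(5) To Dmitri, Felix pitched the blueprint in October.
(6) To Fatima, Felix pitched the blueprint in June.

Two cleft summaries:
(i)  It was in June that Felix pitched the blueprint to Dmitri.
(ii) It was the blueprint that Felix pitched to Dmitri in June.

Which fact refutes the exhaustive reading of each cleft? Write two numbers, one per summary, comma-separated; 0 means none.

Summary (i) focuses "in June" (the setting); background agent = Felix, thing = the blueprint, recipient = Dmitri. Fact (5) matches that background with setting = in October — refutes (i).
Summary (ii) focuses "the blueprint" (the thing); background agent = Felix, recipient = Dmitri, setting = in June. No fact matches that background with a different thing, so 0.

5, 0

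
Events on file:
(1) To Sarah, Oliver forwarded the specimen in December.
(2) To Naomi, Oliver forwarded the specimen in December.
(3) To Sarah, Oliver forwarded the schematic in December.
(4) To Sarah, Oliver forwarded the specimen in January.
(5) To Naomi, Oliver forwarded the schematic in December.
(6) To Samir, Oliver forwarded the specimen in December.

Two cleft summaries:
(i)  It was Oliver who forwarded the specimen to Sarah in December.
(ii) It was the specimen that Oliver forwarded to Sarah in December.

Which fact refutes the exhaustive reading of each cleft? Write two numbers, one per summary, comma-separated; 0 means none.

(i): focus "Oliver". No fact shares thing = the specimen, recipient = Sarah, setting = in December with a different agent. 0.
(ii): focus "the specimen". Looking for agent = Oliver, recipient = Sarah, setting = in December with some other thing — fact (3) has the schematic there. Refuted.

0, 3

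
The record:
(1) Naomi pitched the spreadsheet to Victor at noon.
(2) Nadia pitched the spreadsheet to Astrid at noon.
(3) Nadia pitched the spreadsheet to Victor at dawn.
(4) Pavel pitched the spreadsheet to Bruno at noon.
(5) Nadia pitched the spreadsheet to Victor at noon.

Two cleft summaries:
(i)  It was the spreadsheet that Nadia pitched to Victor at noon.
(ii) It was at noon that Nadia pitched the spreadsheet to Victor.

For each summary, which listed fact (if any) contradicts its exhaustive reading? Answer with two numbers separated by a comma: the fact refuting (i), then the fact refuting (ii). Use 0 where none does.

0, 3

(i): focus "the spreadsheet". No fact shares Nadia as agent and Victor as recipient and at noon as setting with a different thing. 0.
(ii): focus "at noon". Looking for Nadia as agent and the spreadsheet as thing and Victor as recipient with some other setting — fact (3) has at dawn there. Refuted.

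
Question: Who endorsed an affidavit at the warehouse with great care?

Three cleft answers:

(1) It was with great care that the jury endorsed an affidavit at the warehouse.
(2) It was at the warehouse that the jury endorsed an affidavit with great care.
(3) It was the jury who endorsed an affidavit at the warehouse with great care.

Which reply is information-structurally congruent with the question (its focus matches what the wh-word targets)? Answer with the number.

The question word "who" targets the subject (agent).
Option (1) clefts "with great care" — the manner, not what was asked.
Option (2) clefts "at the warehouse" — the location, not what was asked.
Option (3) clefts "the jury" — that matches what the question asks about.
So the congruent reply is (3).

3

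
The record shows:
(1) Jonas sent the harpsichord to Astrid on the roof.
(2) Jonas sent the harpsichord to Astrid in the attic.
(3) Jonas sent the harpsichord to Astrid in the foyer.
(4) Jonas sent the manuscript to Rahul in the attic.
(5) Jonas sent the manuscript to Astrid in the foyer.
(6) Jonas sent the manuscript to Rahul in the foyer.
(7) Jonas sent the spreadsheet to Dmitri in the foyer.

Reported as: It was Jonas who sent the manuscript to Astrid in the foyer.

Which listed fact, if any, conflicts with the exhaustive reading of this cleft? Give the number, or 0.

0

Focus of the cleft: "Jonas" (the agent). Presupposed background: thing = the manuscript, recipient = Astrid, setting = in the foyer.
The exhaustive reading says no other agent fits that background.
Every other fact differs from the presupposition on some backgrounded slot, so none challenges the exhaustivity.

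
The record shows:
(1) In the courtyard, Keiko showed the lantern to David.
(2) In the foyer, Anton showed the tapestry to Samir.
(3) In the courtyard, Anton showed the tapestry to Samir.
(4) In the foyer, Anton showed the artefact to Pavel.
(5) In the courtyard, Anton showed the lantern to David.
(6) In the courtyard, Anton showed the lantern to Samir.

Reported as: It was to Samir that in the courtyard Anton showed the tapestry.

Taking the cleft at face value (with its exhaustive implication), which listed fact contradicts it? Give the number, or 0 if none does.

The cleft puts "Samir" in focus and presupposes the open proposition with same agent, thing, setting (Anton / the tapestry / in the courtyard).
Exhaustivity: Samir is the only recipient satisfying that background.
No listed fact matches the background with a different recipient. Exhaustivity holds.

0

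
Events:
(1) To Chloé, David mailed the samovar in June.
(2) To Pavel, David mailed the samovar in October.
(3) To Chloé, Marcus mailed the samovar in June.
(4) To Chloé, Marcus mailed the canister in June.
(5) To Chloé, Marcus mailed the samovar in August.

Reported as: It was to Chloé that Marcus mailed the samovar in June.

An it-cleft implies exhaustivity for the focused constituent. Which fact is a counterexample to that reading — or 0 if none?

Focus of the cleft: "Chloé" (the recipient). Presupposed background: agent = Marcus, thing = the samovar, setting = in June.
Exhaustivity: Chloé is the only recipient satisfying that background.
Every other fact differs from the presupposition on some backgrounded slot, so none challenges the exhaustivity.

0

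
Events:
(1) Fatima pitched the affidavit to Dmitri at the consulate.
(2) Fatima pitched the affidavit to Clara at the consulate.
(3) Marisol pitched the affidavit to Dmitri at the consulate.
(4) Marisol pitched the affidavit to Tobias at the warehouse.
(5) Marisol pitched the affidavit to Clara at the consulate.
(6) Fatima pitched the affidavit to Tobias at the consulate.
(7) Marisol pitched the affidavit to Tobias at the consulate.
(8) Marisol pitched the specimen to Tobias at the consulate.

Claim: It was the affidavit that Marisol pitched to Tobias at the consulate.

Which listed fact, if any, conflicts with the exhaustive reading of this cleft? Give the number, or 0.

8

The cleft puts "the affidavit" in focus and presupposes the open proposition with agent = Marisol, recipient = Tobias, setting = at the consulate.
The exhaustive reading says no other thing fits that background.
But fact (8) also has agent = Marisol, recipient = Tobias, setting = at the consulate, with thing = the specimen — so the exhaustive reading fails.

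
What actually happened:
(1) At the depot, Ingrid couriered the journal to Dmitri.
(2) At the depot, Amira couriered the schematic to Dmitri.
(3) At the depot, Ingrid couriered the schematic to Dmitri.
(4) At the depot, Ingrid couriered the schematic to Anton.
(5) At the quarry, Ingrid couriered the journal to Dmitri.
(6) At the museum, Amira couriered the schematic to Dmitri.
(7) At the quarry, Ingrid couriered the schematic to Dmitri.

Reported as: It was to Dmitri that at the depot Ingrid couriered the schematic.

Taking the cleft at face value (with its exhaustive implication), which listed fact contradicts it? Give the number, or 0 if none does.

4

Focus of the cleft: "Dmitri" (the recipient). Presupposed background: same agent, thing, setting (Ingrid / the schematic / at the depot).
The exhaustive reading says no other recipient fits that background.
But fact (4) also has same agent, thing, setting (Ingrid / the schematic / at the depot), with recipient = Anton — so the exhaustive reading fails.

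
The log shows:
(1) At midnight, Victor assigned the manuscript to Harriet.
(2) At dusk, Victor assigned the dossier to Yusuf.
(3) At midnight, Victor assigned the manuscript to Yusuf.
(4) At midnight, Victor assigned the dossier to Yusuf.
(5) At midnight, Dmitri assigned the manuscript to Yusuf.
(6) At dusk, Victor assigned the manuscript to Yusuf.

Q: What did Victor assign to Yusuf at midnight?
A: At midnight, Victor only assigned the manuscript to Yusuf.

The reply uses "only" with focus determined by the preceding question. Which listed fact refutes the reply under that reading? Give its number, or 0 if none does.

4

Answering "What did ...?" puts focus on the thing — here, "the manuscript".
So "only" ranges over things; the rest (agent = Victor, recipient = Yusuf, setting = at midnight) is presupposed.
Fact (4) keeps agent = Victor, recipient = Yusuf, setting = at midnight but has thing = the dossier; that refutes the reply.
(Fact (1) would refute a reading with focus on the recipient — but that is not what the question asks.)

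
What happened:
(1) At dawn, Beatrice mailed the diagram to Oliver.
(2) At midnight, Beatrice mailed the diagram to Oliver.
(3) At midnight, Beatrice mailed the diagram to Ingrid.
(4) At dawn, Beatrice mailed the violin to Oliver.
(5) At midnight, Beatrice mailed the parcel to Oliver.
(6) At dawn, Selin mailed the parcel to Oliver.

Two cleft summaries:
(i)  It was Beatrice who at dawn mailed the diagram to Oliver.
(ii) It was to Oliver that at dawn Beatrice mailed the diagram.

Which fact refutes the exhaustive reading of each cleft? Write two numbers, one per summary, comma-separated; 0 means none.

(i): focus "Beatrice". No fact shares same thing, recipient, setting (the diagram / Oliver / at dawn) with a different agent. 0.
(ii): focus "Oliver". No fact shares same agent, thing, setting (Beatrice / the diagram / at dawn) with a different recipient. 0.

0, 0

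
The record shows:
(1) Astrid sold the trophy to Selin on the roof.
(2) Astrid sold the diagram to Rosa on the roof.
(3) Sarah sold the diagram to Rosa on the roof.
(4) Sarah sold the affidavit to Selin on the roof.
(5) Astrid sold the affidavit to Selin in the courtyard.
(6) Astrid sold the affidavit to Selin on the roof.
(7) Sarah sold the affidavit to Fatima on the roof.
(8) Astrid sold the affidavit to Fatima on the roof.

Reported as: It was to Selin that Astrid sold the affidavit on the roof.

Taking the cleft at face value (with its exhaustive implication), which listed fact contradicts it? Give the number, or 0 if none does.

8

The cleft puts "Selin" in focus and presupposes the open proposition with same agent, thing, setting (Astrid / the affidavit / on the roof).
Exhaustivity: Selin is the only recipient satisfying that background.
But fact (8) also has same agent, thing, setting (Astrid / the affidavit / on the roof), with recipient = Fatima — so the exhaustive reading fails.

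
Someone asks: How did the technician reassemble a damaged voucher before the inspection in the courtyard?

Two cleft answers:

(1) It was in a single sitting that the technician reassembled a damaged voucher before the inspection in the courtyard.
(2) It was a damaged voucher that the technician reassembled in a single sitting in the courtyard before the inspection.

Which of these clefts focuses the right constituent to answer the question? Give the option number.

1

The question word "how" targets the manner.
Option (1) clefts "in a single sitting" — that matches what the question asks about.
Option (2) clefts "a damaged voucher" — the direct object, not what was asked.
So the congruent reply is (1).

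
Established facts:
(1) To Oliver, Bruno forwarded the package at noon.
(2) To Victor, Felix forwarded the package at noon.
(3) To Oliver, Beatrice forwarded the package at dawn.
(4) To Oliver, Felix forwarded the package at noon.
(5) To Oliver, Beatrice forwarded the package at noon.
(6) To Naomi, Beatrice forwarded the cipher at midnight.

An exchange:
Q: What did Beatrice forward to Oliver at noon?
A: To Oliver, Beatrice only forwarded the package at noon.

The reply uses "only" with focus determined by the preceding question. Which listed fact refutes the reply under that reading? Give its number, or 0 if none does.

Answering "What did ...?" puts focus on the thing — here, "the package".
So "only" ranges over things; the rest (same agent, recipient, setting (Beatrice / Oliver / at noon)) is presupposed.
No listed fact shares that background with another thing. Nothing contradicts the reply.
(Fact (3) would refute a reading with focus on the setting — but that is not what the question asks.)

0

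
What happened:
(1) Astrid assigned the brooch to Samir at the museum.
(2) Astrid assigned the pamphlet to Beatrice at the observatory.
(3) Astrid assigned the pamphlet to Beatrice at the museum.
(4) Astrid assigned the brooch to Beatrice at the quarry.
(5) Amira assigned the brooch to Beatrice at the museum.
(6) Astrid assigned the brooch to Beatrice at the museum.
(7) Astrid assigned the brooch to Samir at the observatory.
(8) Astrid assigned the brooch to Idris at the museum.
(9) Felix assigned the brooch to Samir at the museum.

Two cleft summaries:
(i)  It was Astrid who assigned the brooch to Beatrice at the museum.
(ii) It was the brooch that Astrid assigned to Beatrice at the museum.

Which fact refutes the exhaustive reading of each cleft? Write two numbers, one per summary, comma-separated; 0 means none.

(i): focus "Astrid". Looking for thing = the brooch, recipient = Beatrice, setting = at the museum with some other agent — fact (5) has Amira there. Refuted.
(ii): focus "the brooch". Looking for agent = Astrid, recipient = Beatrice, setting = at the museum with some other thing — fact (3) has the pamphlet there. Refuted.

5, 3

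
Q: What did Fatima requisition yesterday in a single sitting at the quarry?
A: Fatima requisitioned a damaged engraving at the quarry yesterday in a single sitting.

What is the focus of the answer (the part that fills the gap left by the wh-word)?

a damaged engraving

The wh-word "what" asks about the direct object.
In the answer, "Fatima", "in a single sitting", "yesterday" and "at the quarry" are given — repeated from the question.
The constituent filling the direct object gap is "a damaged engraving"; that is the focus and would carry nuclear stress.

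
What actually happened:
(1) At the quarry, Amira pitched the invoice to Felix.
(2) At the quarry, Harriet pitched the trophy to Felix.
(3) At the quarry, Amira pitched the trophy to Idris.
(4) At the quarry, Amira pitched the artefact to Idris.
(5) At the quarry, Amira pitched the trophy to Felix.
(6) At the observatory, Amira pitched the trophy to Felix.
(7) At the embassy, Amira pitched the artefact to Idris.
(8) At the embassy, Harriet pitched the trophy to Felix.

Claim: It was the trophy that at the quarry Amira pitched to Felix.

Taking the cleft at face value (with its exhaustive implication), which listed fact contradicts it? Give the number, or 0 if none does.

1

The cleft puts "the trophy" in focus and presupposes the open proposition with same agent, recipient, setting (Amira / Felix / at the quarry).
Exhaustivity: the trophy is the only thing satisfying that background.
Fact (1) shares the background but with thing = the invoice; exhaustivity is violated.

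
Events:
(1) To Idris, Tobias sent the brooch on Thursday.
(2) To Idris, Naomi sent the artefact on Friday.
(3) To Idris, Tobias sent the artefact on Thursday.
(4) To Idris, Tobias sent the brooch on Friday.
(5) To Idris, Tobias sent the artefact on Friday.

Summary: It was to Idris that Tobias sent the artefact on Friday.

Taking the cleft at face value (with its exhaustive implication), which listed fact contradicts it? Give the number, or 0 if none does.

0

Focus of the cleft: "Idris" (the recipient). Presupposed background: same agent, thing, setting (Tobias / the artefact / on Friday).
The exhaustive reading says no other recipient fits that background.
No listed fact matches the background with a different recipient. Exhaustivity holds.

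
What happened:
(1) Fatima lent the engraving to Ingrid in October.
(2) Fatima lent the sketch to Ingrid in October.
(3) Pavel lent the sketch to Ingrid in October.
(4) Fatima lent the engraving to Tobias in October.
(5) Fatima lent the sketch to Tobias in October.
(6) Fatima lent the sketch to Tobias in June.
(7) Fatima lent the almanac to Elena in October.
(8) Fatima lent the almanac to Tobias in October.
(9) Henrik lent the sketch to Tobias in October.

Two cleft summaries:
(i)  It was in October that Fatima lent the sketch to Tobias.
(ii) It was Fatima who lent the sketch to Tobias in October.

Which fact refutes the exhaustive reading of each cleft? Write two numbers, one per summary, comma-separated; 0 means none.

Summary (i) focuses "in October" (the setting); background same agent, thing, recipient (Fatima / the sketch / Tobias). Fact (6) matches that background with setting = in June — refutes (i).
Summary (ii) focuses "Fatima" (the agent); background same thing, recipient, setting (the sketch / Tobias / in October). Fact (9) matches that background with agent = Henrik — refutes (ii).

6, 9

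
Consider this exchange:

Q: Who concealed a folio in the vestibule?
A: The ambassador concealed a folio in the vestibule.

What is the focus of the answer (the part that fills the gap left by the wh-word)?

The wh-word "who" asks about the subject (agent).
In the answer, "a folio" and "in the vestibule" are given — repeated from the question.
The constituent filling the subject (agent) gap is "the ambassador"; that is the focus and would carry nuclear stress.

the ambassador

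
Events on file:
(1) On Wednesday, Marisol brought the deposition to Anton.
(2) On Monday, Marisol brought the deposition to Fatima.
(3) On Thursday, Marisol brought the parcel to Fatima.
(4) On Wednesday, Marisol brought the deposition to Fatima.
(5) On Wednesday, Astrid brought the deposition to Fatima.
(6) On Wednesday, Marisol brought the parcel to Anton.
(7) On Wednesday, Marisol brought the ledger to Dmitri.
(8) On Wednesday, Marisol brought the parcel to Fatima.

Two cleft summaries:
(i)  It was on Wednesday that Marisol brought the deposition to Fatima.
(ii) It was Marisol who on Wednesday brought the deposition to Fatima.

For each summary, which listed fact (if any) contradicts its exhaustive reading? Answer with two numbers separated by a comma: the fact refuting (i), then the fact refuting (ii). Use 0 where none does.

Summary (i) focuses "on Wednesday" (the setting); background agent = Marisol, thing = the deposition, recipient = Fatima. Fact (2) matches that background with setting = on Monday — refutes (i).
Summary (ii) focuses "Marisol" (the agent); background thing = the deposition, recipient = Fatima, setting = on Wednesday. Fact (5) matches that background with agent = Astrid — refutes (ii).

2, 5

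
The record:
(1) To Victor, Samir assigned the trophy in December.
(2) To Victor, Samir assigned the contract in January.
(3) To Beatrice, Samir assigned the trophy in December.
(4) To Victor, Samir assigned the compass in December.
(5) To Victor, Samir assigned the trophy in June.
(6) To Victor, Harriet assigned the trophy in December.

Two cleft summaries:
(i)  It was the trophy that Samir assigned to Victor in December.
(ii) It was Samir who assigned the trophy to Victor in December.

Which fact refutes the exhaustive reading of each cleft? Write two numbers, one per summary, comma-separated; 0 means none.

4, 6

(i): focus "the trophy". Looking for agent = Samir, recipient = Victor, setting = in December with some other thing — fact (4) has the compass there. Refuted.
(ii): focus "Samir". Looking for thing = the trophy, recipient = Victor, setting = in December with some other agent — fact (6) has Harriet there. Refuted.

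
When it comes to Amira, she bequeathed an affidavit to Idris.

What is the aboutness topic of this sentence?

The construction explicitly marks "Amira" as what the sentence is about — the topic.
The remainder of the clause is the comment (what is said about the topic).

Amira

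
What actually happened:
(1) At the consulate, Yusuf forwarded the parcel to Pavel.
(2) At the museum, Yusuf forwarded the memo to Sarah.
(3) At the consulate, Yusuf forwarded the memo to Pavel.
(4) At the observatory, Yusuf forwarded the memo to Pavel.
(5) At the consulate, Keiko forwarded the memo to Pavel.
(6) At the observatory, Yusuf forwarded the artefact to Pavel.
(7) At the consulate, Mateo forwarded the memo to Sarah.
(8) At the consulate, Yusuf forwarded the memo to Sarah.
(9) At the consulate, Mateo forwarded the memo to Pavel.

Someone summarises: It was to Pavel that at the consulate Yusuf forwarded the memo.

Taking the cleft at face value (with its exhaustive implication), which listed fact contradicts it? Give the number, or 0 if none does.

8

Focus of the cleft: "Pavel" (the recipient). Presupposed background: same agent, thing, setting (Yusuf / the memo / at the consulate).
Exhaustivity: Pavel is the only recipient satisfying that background.
But fact (8) also has same agent, thing, setting (Yusuf / the memo / at the consulate), with recipient = Sarah — so the exhaustive reading fails.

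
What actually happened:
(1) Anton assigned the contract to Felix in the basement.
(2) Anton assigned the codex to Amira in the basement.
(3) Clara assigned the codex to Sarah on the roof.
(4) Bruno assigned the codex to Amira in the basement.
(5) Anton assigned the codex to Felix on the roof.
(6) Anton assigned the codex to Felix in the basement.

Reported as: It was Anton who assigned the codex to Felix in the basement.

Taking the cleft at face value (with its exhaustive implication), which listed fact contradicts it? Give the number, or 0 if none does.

Focus of the cleft: "Anton" (the agent). Presupposed background: the codex as thing and Felix as recipient and in the basement as setting.
Exhaustivity: Anton is the only agent satisfying that background.
Every other fact differs from the presupposition on some backgrounded slot, so none challenges the exhaustivity.

0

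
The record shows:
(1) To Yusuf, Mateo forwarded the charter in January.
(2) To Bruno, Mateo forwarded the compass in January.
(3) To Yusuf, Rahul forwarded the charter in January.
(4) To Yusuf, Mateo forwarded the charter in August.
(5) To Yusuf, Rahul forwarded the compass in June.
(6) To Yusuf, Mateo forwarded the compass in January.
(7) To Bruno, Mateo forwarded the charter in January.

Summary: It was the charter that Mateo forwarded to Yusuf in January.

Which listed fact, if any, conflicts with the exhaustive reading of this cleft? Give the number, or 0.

6

Focus of the cleft: "the charter" (the thing). Presupposed background: Mateo as agent and Yusuf as recipient and in January as setting.
The exhaustive reading says no other thing fits that background.
But fact (6) also has Mateo as agent and Yusuf as recipient and in January as setting, with thing = the compass — so the exhaustive reading fails.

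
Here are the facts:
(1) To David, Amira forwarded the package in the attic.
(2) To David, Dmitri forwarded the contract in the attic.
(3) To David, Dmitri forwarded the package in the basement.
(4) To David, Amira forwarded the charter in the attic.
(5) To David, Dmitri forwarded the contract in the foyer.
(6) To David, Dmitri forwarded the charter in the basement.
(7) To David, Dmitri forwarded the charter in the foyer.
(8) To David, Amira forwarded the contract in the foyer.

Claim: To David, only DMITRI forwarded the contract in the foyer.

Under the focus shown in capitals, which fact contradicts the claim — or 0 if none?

Focus (in capitals) is "Dmitri" — the agent. "Only" excludes alternative agents while holding fixed the contract as thing and David as recipient and in the foyer as setting.
Fact (8) shares the background but differs in agent (Amira) — a counterexample.

8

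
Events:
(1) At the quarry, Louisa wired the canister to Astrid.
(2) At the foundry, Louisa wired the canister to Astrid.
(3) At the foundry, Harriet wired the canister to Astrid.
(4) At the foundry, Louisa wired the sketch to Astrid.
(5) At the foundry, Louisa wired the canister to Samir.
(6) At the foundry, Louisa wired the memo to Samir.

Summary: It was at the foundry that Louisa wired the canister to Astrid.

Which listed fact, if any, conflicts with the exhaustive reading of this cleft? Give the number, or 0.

1

Focus of the cleft: "at the foundry" (the setting). Presupposed background: agent = Louisa, thing = the canister, recipient = Astrid.
Exhaustivity: at the foundry is the only setting satisfying that background.
But fact (1) also has agent = Louisa, thing = the canister, recipient = Astrid, with setting = at the quarry — so the exhaustive reading fails.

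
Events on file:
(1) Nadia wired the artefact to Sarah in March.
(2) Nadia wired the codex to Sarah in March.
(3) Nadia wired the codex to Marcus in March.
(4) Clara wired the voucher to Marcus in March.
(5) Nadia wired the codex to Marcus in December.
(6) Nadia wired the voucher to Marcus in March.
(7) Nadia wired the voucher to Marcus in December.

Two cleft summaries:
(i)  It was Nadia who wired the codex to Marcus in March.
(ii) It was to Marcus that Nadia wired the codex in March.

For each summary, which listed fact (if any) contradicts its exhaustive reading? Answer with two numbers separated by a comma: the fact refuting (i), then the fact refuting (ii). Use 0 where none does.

(i): focus "Nadia". No fact shares the codex as thing and Marcus as recipient and in March as setting with a different agent. 0.
(ii): focus "Marcus". Looking for Nadia as agent and the codex as thing and in March as setting with some other recipient — fact (2) has Sarah there. Refuted.

0, 2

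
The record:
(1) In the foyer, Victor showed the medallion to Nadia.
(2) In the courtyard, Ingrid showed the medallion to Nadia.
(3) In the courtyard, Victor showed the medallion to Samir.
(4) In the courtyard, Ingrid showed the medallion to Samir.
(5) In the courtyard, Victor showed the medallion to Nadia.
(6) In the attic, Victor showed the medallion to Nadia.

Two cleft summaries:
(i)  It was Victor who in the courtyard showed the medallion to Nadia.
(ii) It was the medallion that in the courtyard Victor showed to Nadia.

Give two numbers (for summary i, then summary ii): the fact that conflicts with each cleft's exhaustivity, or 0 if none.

(i): focus "Victor". Looking for the medallion as thing and Nadia as recipient and in the courtyard as setting with some other agent — fact (2) has Ingrid there. Refuted.
(ii): focus "the medallion". No fact shares Victor as agent and Nadia as recipient and in the courtyard as setting with a different thing. 0.

2, 0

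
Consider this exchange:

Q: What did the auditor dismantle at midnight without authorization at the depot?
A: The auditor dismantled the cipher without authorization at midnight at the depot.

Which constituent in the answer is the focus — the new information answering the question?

The wh-word "what" asks about the direct object.
In the answer, "the auditor", "at midnight", "at the depot" and "without authorization" are given — repeated from the question.
The constituent filling the direct object gap is "the cipher"; that is the focus and would carry nuclear stress.

the cipher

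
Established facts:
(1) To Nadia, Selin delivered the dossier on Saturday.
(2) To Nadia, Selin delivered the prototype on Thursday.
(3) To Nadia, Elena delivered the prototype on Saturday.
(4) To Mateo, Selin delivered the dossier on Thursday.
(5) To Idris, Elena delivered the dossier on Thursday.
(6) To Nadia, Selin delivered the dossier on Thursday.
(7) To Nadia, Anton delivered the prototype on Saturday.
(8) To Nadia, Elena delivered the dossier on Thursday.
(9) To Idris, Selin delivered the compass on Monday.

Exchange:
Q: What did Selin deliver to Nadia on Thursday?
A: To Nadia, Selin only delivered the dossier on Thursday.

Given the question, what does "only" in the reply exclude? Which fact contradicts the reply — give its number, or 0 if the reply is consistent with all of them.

Answering "What did ...?" puts focus on the thing — here, "the dossier".
So "only" ranges over things; the rest (agent = Selin, recipient = Nadia, setting = on Thursday) is presupposed.
Fact (2) shares the background with a different thing (the prototype) — counterexample.
(Fact (1) would refute a reading with focus on the setting — but that is not what the question asks.)

2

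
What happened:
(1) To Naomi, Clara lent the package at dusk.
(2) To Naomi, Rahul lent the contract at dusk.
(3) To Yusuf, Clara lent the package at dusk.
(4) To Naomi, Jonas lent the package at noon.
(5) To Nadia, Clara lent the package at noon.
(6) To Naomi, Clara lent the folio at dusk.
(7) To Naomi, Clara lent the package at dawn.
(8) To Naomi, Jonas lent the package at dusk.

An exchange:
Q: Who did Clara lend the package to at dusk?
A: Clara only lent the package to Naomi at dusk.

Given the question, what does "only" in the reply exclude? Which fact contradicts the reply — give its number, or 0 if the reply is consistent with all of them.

3

Answering "Who did ... to ...?" puts focus on the recipient — here, "Naomi".
"Only" then excludes alternative recipients while the background — same agent, thing, setting (Clara / the package / at dusk) — is held fixed.
Fact (3) keeps same agent, thing, setting (Clara / the package / at dusk) but has recipient = Yusuf; that refutes the reply.
(Fact (6) would refute a reading with focus on the thing — but that is not what the question asks.)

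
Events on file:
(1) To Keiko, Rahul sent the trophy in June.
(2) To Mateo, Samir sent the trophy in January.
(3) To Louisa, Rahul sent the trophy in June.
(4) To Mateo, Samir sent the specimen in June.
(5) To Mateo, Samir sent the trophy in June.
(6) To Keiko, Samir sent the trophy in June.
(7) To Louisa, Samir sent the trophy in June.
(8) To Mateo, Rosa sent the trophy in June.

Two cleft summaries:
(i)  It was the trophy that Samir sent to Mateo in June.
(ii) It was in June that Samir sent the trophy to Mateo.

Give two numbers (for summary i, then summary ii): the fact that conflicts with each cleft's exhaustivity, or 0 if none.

4, 2

Summary (i) focuses "the trophy" (the thing); background agent = Samir, recipient = Mateo, setting = in June. Fact (4) matches that background with thing = the specimen — refutes (i).
Summary (ii) focuses "in June" (the setting); background agent = Samir, thing = the trophy, recipient = Mateo. Fact (2) matches that background with setting = in January — refutes (ii).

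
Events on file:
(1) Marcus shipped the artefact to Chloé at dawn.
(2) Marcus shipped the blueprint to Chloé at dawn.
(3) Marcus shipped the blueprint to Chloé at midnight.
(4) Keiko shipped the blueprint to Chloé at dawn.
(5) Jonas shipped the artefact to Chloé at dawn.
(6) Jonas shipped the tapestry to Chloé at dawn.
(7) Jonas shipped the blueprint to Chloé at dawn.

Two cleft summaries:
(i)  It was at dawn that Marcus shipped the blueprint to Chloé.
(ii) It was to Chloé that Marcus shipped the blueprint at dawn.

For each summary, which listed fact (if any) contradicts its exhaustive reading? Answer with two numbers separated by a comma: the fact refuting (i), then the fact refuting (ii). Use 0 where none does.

3, 0

Summary (i) focuses "at dawn" (the setting); background same agent, thing, recipient (Marcus / the blueprint / Chloé). Fact (3) matches that background with setting = at midnight — refutes (i).
Summary (ii) focuses "Chloé" (the recipient); background same agent, thing, setting (Marcus / the blueprint / at dawn). No fact matches that background with a different recipient, so 0.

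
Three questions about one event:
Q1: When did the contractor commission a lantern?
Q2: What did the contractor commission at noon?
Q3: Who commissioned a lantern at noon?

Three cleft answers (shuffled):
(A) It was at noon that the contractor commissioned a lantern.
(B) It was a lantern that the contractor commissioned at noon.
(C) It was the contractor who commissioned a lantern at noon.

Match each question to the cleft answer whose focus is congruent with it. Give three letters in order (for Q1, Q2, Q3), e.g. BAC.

ABC

Q1 asks about the time; cleft (A) focuses "at noon", which is the time — so Q1 → A.
Q2 asks about the direct object; cleft (B) focuses "a lantern", which is the direct object — so Q2 → B.
Q3 asks about the subject (agent); cleft (C) focuses "the contractor", which is the subject (agent) — so Q3 → C.
Mapping: Q1→A, Q2→B, Q3→C.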